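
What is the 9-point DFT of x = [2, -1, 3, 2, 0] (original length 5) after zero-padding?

Original 5-point DFT: [6, -2.3541+0.3633i, 4.3541+1.5388i, 4.3541-1.5388i, -2.3541-0.3633i]
Zero-padded 9-point DFT provides frequency interpolation.

DFT_9([x, 0, ...]) = [6, 0.7549-4.0437i, -1.9927+1.6908i, 3.0000+3.4641i, 4.2378+0.5383i, 4.2378-0.5383i, 3.0000-3.4641i, -1.9927-1.6908i, 0.7549+4.0437i]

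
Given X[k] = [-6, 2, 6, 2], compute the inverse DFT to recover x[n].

x[n] = (1/4) Σ(k=0 to 3) X[k] · e^(2πikn/4)

Computing each x[n]:
x[0] = 1
x[1] = -3
x[2] = -1
x[3] = -3

x = [1, -3, -1, -3]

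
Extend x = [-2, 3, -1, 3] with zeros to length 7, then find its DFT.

Original 4-point DFT: [3, -1, -9, -1]
Zero-padded 7-point DFT provides frequency interpolation.

DFT_7([x, 0, ...]) = [3, -2.6099-2.6722i, 0.1039-1.0132i, -5.9940-5.0083i, -5.9940+5.0083i, 0.1039+1.0132i, -2.6099+2.6722i]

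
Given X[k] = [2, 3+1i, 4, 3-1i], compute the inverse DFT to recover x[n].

x[n] = (1/4) Σ(k=0 to 3) X[k] · e^(2πikn/4)

Computing each x[n]:
x[0] = 3
x[1] = -1
x[2] = 0
x[3] = 0

x = [3, -1, 0, 0]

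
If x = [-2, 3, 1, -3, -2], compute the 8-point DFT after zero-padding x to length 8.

Original 5-point DFT: [-3, -0.0729-7.1064i, -3.4271+0.8653i, -3.4271-0.8653i, -0.0729+7.1064i]
Zero-padded 8-point DFT provides frequency interpolation.

DFT_8([x, 0, ...]) = [-3, 4.2426-1.0000i, -5-6i, -4.2426+1.0000i, -3, -4.2426-1.0000i, -5+6i, 4.2426+1.0000i]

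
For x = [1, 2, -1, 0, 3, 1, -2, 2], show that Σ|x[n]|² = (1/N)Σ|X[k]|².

Time domain:
Σ|x[n]|² = |1|² + |2|² + |-1|² + |0|² + |3|² + |1|² + |-2|² + |2|² = 24.0000

Frequency domain:
(1/8)Σ|X[k]|² = (1/8)(|6|² + |0.1213-0.2929i|² + |7-1i|² + |-4.1213+1.7071i|² + |-4|² + |-4.1213-1.7071i|² + |7+1i|² + |0.1213+0.2929i|²) = (1/8)·192.0000 = 24.0000

Both sides agree, confirming Parseval's theorem.

Σ|x[n]|² = (1/N)Σ|X[k]|² = 24.0000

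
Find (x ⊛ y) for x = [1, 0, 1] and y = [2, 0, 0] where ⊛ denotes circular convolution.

(x ⊛ y)[n] = Σ(m=0 to 2) x[m] · y[(n-m) mod 3]

Computing each output sample:
(x ⊛ y)[0] = 2
(x ⊛ y)[1] = 0
(x ⊛ y)[2] = 2

x ⊛ y = [2, 0, 2]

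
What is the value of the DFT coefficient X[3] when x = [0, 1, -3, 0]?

X[3] = Σ(n=0 to 3) x[n] · ω_4^(3n) where ω_4 = e^(-2πi/4)
= (0)·ω_4^0 + (1)·ω_4^3 + (-3)·ω_4^6 + (0)·ω_4^9

X[3] = 3+1i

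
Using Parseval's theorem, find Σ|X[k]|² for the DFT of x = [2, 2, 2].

Parseval: Σ|x[n]|² = (1/N)Σ|X[k]|², so Σ|X[k]|² = N·Σ|x[n]|² = 3·12.0000

Σ|X[k]|² = N·Σ|x[n]|² = 3·12.0000 = 36.0000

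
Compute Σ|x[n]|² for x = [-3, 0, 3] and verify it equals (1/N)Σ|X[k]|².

Time domain:
Σ|x[n]|² = |-3|² + |0|² + |3|² = 18.0000

Frequency domain:
(1/3)Σ|X[k]|² = (1/3)(|0|² + |-4.5000+2.5981i|² + |-4.5000-2.5981i|²) = (1/3)·54.0000 = 18.0000

Both sides agree, confirming Parseval's theorem.

Σ|x[n]|² = (1/N)Σ|X[k]|² = 18.0000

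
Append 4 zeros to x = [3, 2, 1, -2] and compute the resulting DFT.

Original 4-point DFT: [4, 2-4i, 4, 2+4i]
Zero-padded 8-point DFT provides frequency interpolation.

DFT_8([x, 0, ...]) = [4, 5.8284-1.0000i, 2-4i, 0.1716+1.0000i, 4, 0.1716-1.0000i, 2+4i, 5.8284+1.0000i]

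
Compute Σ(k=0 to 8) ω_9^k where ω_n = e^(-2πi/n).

Sum of all nth roots of unity equals 0 for n > 1 (geometric series with r ≠ 1).

0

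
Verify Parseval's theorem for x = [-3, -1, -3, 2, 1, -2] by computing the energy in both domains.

Time domain:
Σ|x[n]|² = |-3|² + |-1|² + |-3|² + |2|² + |1|² + |-2|² = 28.0000

Frequency domain:
(1/6)Σ|X[k]|² = (1/6)(|-6|² + |-5.5000+2.5981i|² + |1.5000-4.3301i|² + |-4|² + |1.5000+4.3301i|² + |-5.5000-2.5981i|²) = (1/6)·168.0000 = 28.0000

Both sides agree, confirming Parseval's theorem.

Σ|x[n]|² = (1/N)Σ|X[k]|² = 28.0000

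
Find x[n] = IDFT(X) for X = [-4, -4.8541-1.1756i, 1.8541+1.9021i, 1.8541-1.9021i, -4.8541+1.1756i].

x[n] = (1/5) Σ(k=0 to 4) X[k] · e^(2πikn/5)

Computing each x[n]:
x[0] = -2
x[1] = -2
x[2] = 2
x[3] = 0
x[4] = -2

x = [-2, -2, 2, 0, -2]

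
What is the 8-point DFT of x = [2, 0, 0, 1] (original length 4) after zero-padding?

Original 4-point DFT: [3, 2+1i, 1, 2-1i]
Zero-padded 8-point DFT provides frequency interpolation.

DFT_8([x, 0, ...]) = [3, 1.2929-0.7071i, 2+1i, 2.7071-0.7071i, 1, 2.7071+0.7071i, 2-1i, 1.2929+0.7071i]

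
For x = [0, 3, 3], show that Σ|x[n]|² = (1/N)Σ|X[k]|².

Time domain:
Σ|x[n]|² = |0|² + |3|² + |3|² = 18.0000

Frequency domain:
(1/3)Σ|X[k]|² = (1/3)(|6|² + |-3|² + |-3|²) = (1/3)·54.0000 = 18.0000

Both sides agree, confirming Parseval's theorem.

Σ|x[n]|² = (1/N)Σ|X[k]|² = 18.0000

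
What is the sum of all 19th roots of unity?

Sum of all nth roots of unity equals 0 for n > 1 (geometric series with r ≠ 1).

0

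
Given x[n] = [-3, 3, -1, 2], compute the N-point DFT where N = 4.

X[k] = Σ(n=0 to 3) x[n] · ω_4^(nk)
where ω_4 = e^(-2πi/4)

Computing each X[k]:
X[0] = 1
X[1] = -2-1i
X[2] = -9
X[3] = -2+1i

X = [1, -2-1i, -9, -2+1i]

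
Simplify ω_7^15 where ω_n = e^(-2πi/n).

Since ω_7^7 = 1, powers reduce modulo 7.
15 mod 7 = 1
So ω_7^15 = ω_7^1 = e^(-2πi·1/7)

ω_7^15 = ω_7^1 = 0.6235-0.7818i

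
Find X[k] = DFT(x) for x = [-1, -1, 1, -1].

X[k] = Σ(n=0 to 3) x[n] · ω_4^(nk)
where ω_4 = e^(-2πi/4)

Computing each X[k]:
X[0] = -2
X[1] = -2
X[2] = 2
X[3] = -2

X = [-2, -2, 2, -2]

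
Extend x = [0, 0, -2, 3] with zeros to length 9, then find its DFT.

Original 4-point DFT: [1, 2+3i, -5, 2-3i]
Zero-padded 9-point DFT provides frequency interpolation.

DFT_9([x, 0, ...]) = [1, -1.8473-0.6285i, 0.3794+3.2821i, 4.0000-1.7321i, -3.0321-3.8837i, -3.0321+3.8837i, 4.0000+1.7321i, 0.3794-3.2821i, -1.8473+0.6285i]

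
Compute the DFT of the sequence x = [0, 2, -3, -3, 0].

X[k] = Σ(n=0 to 4) x[n] · ω_5^(nk)
where ω_5 = e^(-2πi/5)

Computing each X[k]:
X[0] = -4
X[1] = 5.4721-1.9021i
X[2] = -3.4721-1.1756i
X[3] = -3.4721+1.1756i
X[4] = 5.4721+1.9021i

X = [-4, 5.4721-1.9021i, -3.4721-1.1756i, -3.4721+1.1756i, 5.4721+1.9021i]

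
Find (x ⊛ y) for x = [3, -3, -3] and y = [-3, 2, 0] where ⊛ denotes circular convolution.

(x ⊛ y)[n] = Σ(m=0 to 2) x[m] · y[(n-m) mod 3]

Computing each output sample:
(x ⊛ y)[0] = -15
(x ⊛ y)[1] = 15
(x ⊛ y)[2] = 3

x ⊛ y = [-15, 15, 3]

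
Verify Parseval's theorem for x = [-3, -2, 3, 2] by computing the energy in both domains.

Time domain:
Σ|x[n]|² = |-3|² + |-2|² + |3|² + |2|² = 26.0000

Frequency domain:
(1/4)Σ|X[k]|² = (1/4)(|0|² + |-6+4i|² + |0|² + |-6-4i|²) = (1/4)·104.0000 = 26.0000

Both sides agree, confirming Parseval's theorem.

Σ|x[n]|² = (1/N)Σ|X[k]|² = 26.0000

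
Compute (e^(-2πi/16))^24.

Since ω_16^16 = 1, powers reduce modulo 16.
24 mod 16 = 8
So ω_16^24 = ω_16^8 = e^(-2πi·8/16)

ω_16^24 = ω_16^8 = -1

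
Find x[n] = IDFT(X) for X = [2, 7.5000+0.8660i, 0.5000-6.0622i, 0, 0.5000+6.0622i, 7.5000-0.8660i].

x[n] = (1/6) Σ(k=0 to 5) X[k] · e^(2πikn/6)

Computing each x[n]:
x[0] = 3
x[1] = 3
x[2] = -3
x[3] = -2
x[4] = 1
x[5] = 0

x = [3, 3, -3, -2, 1, 0]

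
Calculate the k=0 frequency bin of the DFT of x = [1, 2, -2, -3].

X[0] = Σ(n=0 to 3) x[n] · ω_4^0 = Σ x[n]
= (1) + (2) + (-2) + (-3)

X[0] = -2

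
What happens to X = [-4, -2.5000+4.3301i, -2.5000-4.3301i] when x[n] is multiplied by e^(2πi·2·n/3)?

Modulation property: DFT(ω_3^(-2n)·x[n]) = X[(k-2) mod 3], so circularly shift X by 2 positions.

X[k-2] = [-2.5000+4.3301i, -2.5000-4.3301i, -4]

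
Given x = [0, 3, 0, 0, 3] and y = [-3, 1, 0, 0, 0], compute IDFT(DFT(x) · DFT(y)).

(x ⊛ y)[n] = Σ(m=0 to 4) x[m] · y[(n-m) mod 5]

Computing each output sample:
(x ⊛ y)[0] = 3
(x ⊛ y)[1] = -9
(x ⊛ y)[2] = 3
(x ⊛ y)[3] = 0
(x ⊛ y)[4] = -9

x ⊛ y = [3, -9, 3, 0, -9]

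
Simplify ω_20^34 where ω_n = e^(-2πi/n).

Since ω_20^20 = 1, powers reduce modulo 20.
34 mod 20 = 14
So ω_20^34 = ω_20^14 = e^(-2πi·14/20)

ω_20^34 = ω_20^14 = -0.3090+0.9511i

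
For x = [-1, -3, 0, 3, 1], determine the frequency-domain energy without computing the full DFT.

Parseval: Σ|x[n]|² = (1/N)Σ|X[k]|², so Σ|X[k]|² = N·Σ|x[n]|² = 5·20.0000

Σ|X[k]|² = N·Σ|x[n]|² = 5·20.0000 = 100.0000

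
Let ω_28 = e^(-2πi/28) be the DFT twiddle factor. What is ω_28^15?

ω_28^15 = e^(-2πi·15/28)
= cos(-2π·15/28) + i·sin(-2π·15/28)
= cos(-30π/28) + i·sin(-30π/28)

ω_28^15 = cos(-30π/28) + i·sin(-30π/28) = -0.9749+0.2225i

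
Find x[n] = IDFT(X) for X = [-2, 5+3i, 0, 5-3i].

x[n] = (1/4) Σ(k=0 to 3) X[k] · e^(2πikn/4)

Computing each x[n]:
x[0] = 2
x[1] = -2
x[2] = -3
x[3] = 1

x = [2, -2, -3, 1]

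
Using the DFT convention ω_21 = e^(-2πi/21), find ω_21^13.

ω_21^13 = e^(-2πi·13/21)
= cos(-2π·13/21) + i·sin(-2π·13/21)
= cos(-26π/21) + i·sin(-26π/21)

ω_21^13 = cos(-26π/21) + i·sin(-26π/21) = -0.7331+0.6802i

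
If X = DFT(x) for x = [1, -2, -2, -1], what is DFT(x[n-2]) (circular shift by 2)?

Time shift by 2: X_shifted[k] = ω_4^(2k) · X[k]
Shifted x = [-2, -1, 1, -2]

DFT(x[n-2]) = [-4, -3-1i, 2, -3+1i]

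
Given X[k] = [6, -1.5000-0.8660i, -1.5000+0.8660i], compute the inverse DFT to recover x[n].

x[n] = (1/3) Σ(k=0 to 2) X[k] · e^(2πikn/3)

Computing each x[n]:
x[0] = 1
x[1] = 3
x[2] = 2

x = [1, 3, 2]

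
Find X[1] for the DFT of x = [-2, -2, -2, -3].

X[1] = Σ(n=0 to 3) x[n] · ω_4^(1n) where ω_4 = e^(-2πi/4)
= (-2)·ω_4^0 + (-2)·ω_4^1 + (-2)·ω_4^2 + (-3)·ω_4^3

X[1] = -1i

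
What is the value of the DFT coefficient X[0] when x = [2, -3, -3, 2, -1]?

X[0] = Σ(n=0 to 4) x[n] · ω_5^0 = Σ x[n]
= (2) + (-3) + (-3) + (2) + (-1)

X[0] = -3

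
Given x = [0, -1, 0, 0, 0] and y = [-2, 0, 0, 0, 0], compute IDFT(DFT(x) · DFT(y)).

(x ⊛ y)[n] = Σ(m=0 to 4) x[m] · y[(n-m) mod 5]

Computing each output sample:
(x ⊛ y)[0] = 0
(x ⊛ y)[1] = 2
(x ⊛ y)[2] = 0
(x ⊛ y)[3] = 0
(x ⊛ y)[4] = 0

x ⊛ y = [0, 2, 0, 0, 0]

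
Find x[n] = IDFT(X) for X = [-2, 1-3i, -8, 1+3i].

x[n] = (1/4) Σ(k=0 to 3) X[k] · e^(2πikn/4)

Computing each x[n]:
x[0] = -2
x[1] = 3
x[2] = -3
x[3] = 0

x = [-2, 3, -3, 0]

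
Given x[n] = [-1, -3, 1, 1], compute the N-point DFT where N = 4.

X[k] = Σ(n=0 to 3) x[n] · ω_4^(nk)
where ω_4 = e^(-2πi/4)

Computing each X[k]:
X[0] = -2
X[1] = -2+4i
X[2] = 2
X[3] = -2-4i

X = [-2, -2+4i, 2, -2-4i]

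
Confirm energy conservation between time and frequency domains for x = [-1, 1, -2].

Time domain:
Σ|x[n]|² = |-1|² + |1|² + |-2|² = 6.0000

Frequency domain:
(1/3)Σ|X[k]|² = (1/3)(|-2|² + |-0.5000-2.5981i|² + |-0.5000+2.5981i|²) = (1/3)·18.0000 = 6.0000

Both sides agree, confirming Parseval's theorem.

Σ|x[n]|² = (1/N)Σ|X[k]|² = 6.0000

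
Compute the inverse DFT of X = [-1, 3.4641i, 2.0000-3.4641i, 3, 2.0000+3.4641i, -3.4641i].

x[n] = (1/6) Σ(k=0 to 5) X[k] · e^(2πikn/6)

Computing each x[n]:
x[0] = 1
x[1] = -1
x[2] = -2
x[3] = 0
x[4] = 2
x[5] = -1

x = [1, -1, -2, 0, 2, -1]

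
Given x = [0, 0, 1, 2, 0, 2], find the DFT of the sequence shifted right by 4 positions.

Time shift by 4: X_shifted[k] = ω_6^(4k) · X[k]
Shifted x = [1, 2, 0, 2, 0, 0]

DFT(x[n-4]) = [5, -1.7321i, 2.0000-1.7321i, -3, 2.0000+1.7321i, 1.7321i]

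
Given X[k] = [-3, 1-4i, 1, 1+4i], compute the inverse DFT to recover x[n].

x[n] = (1/4) Σ(k=0 to 3) X[k] · e^(2πikn/4)

Computing each x[n]:
x[0] = 0
x[1] = 1
x[2] = -1
x[3] = -3

x = [0, 1, -1, -3]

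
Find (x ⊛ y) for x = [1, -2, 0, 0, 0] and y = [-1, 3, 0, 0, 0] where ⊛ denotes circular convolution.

(x ⊛ y)[n] = Σ(m=0 to 4) x[m] · y[(n-m) mod 5]

Computing each output sample:
(x ⊛ y)[0] = -1
(x ⊛ y)[1] = 5
(x ⊛ y)[2] = -6
(x ⊛ y)[3] = 0
(x ⊛ y)[4] = 0

x ⊛ y = [-1, 5, -6, 0, 0]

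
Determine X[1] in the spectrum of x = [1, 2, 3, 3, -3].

X[1] = Σ(n=0 to 4) x[n] · ω_5^(1n) where ω_5 = e^(-2πi/5)
= (1)·ω_5^0 + (2)·ω_5^1 + (3)·ω_5^2 + (3)·ω_5^3 + (-3)·ω_5^4

X[1] = -4.1631-4.7553i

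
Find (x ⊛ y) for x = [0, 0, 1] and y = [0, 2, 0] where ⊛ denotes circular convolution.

(x ⊛ y)[n] = Σ(m=0 to 2) x[m] · y[(n-m) mod 3]

Computing each output sample:
(x ⊛ y)[0] = 2
(x ⊛ y)[1] = 0
(x ⊛ y)[2] = 0

x ⊛ y = [2, 0, 0]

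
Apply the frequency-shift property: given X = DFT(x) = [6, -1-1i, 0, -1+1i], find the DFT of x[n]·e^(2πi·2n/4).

Modulation property: DFT(ω_4^(-2n)·x[n]) = X[(k-2) mod 4], so circularly shift X by 2 positions.

X[k-2] = [0, -1+1i, 6, -1-1i]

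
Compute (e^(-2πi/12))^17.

Since ω_12^12 = 1, powers reduce modulo 12.
17 mod 12 = 5
So ω_12^17 = ω_12^5 = e^(-2πi·5/12)

ω_12^17 = ω_12^5 = -0.8660-0.5000i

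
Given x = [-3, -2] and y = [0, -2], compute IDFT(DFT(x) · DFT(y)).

(x ⊛ y)[n] = Σ(m=0 to 1) x[m] · y[(n-m) mod 2]

Computing each output sample:
(x ⊛ y)[0] = 4
(x ⊛ y)[1] = 6

x ⊛ y = [4, 6]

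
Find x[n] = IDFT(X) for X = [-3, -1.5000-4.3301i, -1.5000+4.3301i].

x[n] = (1/3) Σ(k=0 to 2) X[k] · e^(2πikn/3)

Computing each x[n]:
x[0] = -2
x[1] = 2
x[2] = -3

x = [-2, 2, -3]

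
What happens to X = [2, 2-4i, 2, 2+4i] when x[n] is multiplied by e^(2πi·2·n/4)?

Modulation property: DFT(ω_4^(-2n)·x[n]) = X[(k-2) mod 4], so circularly shift X by 2 positions.

X[k-2] = [2, 2+4i, 2, 2-4i]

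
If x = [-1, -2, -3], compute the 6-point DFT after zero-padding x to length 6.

Original 3-point DFT: [-6, 1.5000-0.8660i, 1.5000+0.8660i]
Zero-padded 6-point DFT provides frequency interpolation.

DFT_6([x, 0, ...]) = [-6, -0.5000+4.3301i, 1.5000-0.8660i, -2, 1.5000+0.8660i, -0.5000-4.3301i]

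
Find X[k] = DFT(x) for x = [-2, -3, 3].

X[k] = Σ(n=0 to 2) x[n] · ω_3^(nk)
where ω_3 = e^(-2πi/3)

Computing each X[k]:
X[0] = -2
X[1] = -2.0000+5.1962i
X[2] = -2.0000-5.1962i

X = [-2, -2.0000+5.1962i, -2.0000-5.1962i]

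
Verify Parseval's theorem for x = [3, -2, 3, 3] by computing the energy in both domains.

Time domain:
Σ|x[n]|² = |3|² + |-2|² + |3|² + |3|² = 31.0000

Frequency domain:
(1/4)Σ|X[k]|² = (1/4)(|7|² + |5i|² + |5|² + |-5i|²) = (1/4)·124.0000 = 31.0000

Both sides agree, confirming Parseval's theorem.

Σ|x[n]|² = (1/N)Σ|X[k]|² = 31.0000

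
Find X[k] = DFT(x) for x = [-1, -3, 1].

X[k] = Σ(n=0 to 2) x[n] · ω_3^(nk)
where ω_3 = e^(-2πi/3)

Computing each X[k]:
X[0] = -3
X[1] = 3.4641i
X[2] = -3.4641i

X = [-3, 3.4641i, -3.4641i]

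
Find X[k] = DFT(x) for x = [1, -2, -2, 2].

X[k] = Σ(n=0 to 3) x[n] · ω_4^(nk)
where ω_4 = e^(-2πi/4)

Computing each X[k]:
X[0] = -1
X[1] = 3+4i
X[2] = -1
X[3] = 3-4i

X = [-1, 3+4i, -1, 3-4i]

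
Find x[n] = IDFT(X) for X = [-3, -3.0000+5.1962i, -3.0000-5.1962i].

x[n] = (1/3) Σ(k=0 to 2) X[k] · e^(2πikn/3)

Computing each x[n]:
x[0] = -3
x[1] = -3
x[2] = 3

x = [-3, -3, 3]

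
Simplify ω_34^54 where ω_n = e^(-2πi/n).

Since ω_34^34 = 1, powers reduce modulo 34.
54 mod 34 = 20
So ω_34^54 = ω_34^20 = e^(-2πi·20/34)

ω_34^54 = ω_34^20 = -0.8502+0.5264i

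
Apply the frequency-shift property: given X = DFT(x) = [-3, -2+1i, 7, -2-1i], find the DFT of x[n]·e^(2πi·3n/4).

Modulation property: DFT(ω_4^(-3n)·x[n]) = X[(k-3) mod 4], so circularly shift X by 3 positions.

X[k-3] = [-2+1i, 7, -2-1i, -3]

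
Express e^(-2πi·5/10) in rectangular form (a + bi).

ω_10^5 = e^(-2πi·5/10)
= cos(-2π·5/10) + i·sin(-2π·5/10)
= cos(-10π/10) + i·sin(-10π/10)

ω_10^5 = cos(-10π/10) + i·sin(-10π/10) = -1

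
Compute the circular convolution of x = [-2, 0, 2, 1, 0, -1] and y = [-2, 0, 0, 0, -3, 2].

(x ⊛ y)[n] = Σ(m=0 to 5) x[m] · y[(n-m) mod 6]

Computing each output sample:
(x ⊛ y)[0] = -2
(x ⊛ y)[1] = 1
(x ⊛ y)[2] = -2
(x ⊛ y)[3] = 1
(x ⊛ y)[4] = 4
(x ⊛ y)[5] = -2

x ⊛ y = [-2, 1, -2, 1, 4, -2]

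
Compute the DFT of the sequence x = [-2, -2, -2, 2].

X[k] = Σ(n=0 to 3) x[n] · ω_4^(nk)
where ω_4 = e^(-2πi/4)

Computing each X[k]:
X[0] = -4
X[1] = 4i
X[2] = -4
X[3] = -4i

X = [-4, 4i, -4, -4i]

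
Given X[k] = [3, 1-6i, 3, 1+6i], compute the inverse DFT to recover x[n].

x[n] = (1/4) Σ(k=0 to 3) X[k] · e^(2πikn/4)

Computing each x[n]:
x[0] = 2
x[1] = 3
x[2] = 1
x[3] = -3

x = [2, 3, 1, -3]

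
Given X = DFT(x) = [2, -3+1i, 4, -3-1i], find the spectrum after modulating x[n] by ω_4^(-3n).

Modulation property: DFT(ω_4^(-3n)·x[n]) = X[(k-3) mod 4], so circularly shift X by 3 positions.

X[k-3] = [-3+1i, 4, -3-1i, 2]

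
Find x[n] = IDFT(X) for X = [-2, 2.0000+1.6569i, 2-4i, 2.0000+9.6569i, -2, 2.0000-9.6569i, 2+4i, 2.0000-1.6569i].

x[n] = (1/8) Σ(k=0 to 7) X[k] · e^(2πikn/8)

Computing each x[n]:
x[0] = 1
x[1] = -1
x[2] = 1
x[3] = -3
x[4] = -1
x[5] = 3
x[6] = -3
x[7] = 1

x = [1, -1, 1, -3, -1, 3, -3, 1]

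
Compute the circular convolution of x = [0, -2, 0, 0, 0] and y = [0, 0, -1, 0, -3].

(x ⊛ y)[n] = Σ(m=0 to 4) x[m] · y[(n-m) mod 5]

Computing each output sample:
(x ⊛ y)[0] = 6
(x ⊛ y)[1] = 0
(x ⊛ y)[2] = 0
(x ⊛ y)[3] = 2
(x ⊛ y)[4] = 0

x ⊛ y = [6, 0, 0, 2, 0]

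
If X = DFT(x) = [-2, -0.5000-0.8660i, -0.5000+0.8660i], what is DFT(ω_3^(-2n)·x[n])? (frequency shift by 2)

Modulation property: DFT(ω_3^(-2n)·x[n]) = X[(k-2) mod 3], so circularly shift X by 2 positions.

X[k-2] = [-0.5000-0.8660i, -0.5000+0.8660i, -2]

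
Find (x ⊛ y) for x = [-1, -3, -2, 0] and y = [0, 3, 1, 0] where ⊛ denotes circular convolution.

(x ⊛ y)[n] = Σ(m=0 to 3) x[m] · y[(n-m) mod 4]

Computing each output sample:
(x ⊛ y)[0] = -2
(x ⊛ y)[1] = -3
(x ⊛ y)[2] = -10
(x ⊛ y)[3] = -9

x ⊛ y = [-2, -3, -10, -9]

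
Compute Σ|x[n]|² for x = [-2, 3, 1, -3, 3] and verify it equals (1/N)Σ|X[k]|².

Time domain:
Σ|x[n]|² = |-2|² + |3|² + |1|² + |-3|² + |3|² = 32.0000

Frequency domain:
(1/5)Σ|X[k]|² = (1/5)(|2|² + |1.4721-2.3511i|² + |-7.4721+3.8042i|² + |-7.4721-3.8042i|² + |1.4721+2.3511i|²) = (1/5)·160.0000 = 32.0000

Both sides agree, confirming Parseval's theorem.

Σ|x[n]|² = (1/N)Σ|X[k]|² = 32.0000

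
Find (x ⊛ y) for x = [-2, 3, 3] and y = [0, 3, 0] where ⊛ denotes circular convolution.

(x ⊛ y)[n] = Σ(m=0 to 2) x[m] · y[(n-m) mod 3]

Computing each output sample:
(x ⊛ y)[0] = 9
(x ⊛ y)[1] = -6
(x ⊛ y)[2] = 9

x ⊛ y = [9, -6, 9]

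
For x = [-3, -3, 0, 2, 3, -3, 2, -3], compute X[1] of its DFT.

X[1] = Σ(n=0 to 7) x[n] · ω_8^(1n) where ω_8 = e^(-2πi/8)
= (-3)·ω_8^0 + (-3)·ω_8^1 + (0)·ω_8^2 + (2)·ω_8^3 + (3)·ω_8^4 + (-3)·ω_8^5 + (2)·ω_8^6 + (-3)·ω_8^7

X[1] = -9.5355-1.5355i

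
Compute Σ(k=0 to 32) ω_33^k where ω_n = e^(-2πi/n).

Sum of all nth roots of unity equals 0 for n > 1 (geometric series with r ≠ 1).

0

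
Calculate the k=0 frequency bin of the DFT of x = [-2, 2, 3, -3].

X[0] = Σ(n=0 to 3) x[n] · ω_4^0 = Σ x[n]
= (-2) + (2) + (3) + (-3)

X[0] = 0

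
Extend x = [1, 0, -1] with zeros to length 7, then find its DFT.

Original 3-point DFT: [0, 1.5000-0.8660i, 1.5000+0.8660i]
Zero-padded 7-point DFT provides frequency interpolation.

DFT_7([x, 0, ...]) = [0, 1.2225+0.9749i, 1.9010-0.4339i, 0.3765-0.7818i, 0.3765+0.7818i, 1.9010+0.4339i, 1.2225-0.9749i]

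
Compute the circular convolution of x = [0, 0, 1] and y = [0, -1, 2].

(x ⊛ y)[n] = Σ(m=0 to 2) x[m] · y[(n-m) mod 3]

Computing each output sample:
(x ⊛ y)[0] = -1
(x ⊛ y)[1] = 2
(x ⊛ y)[2] = 0

x ⊛ y = [-1, 2, 0]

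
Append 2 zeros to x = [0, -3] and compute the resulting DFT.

Original 2-point DFT: [-3, 3]
Zero-padded 4-point DFT provides frequency interpolation.

DFT_4([x, 0, ...]) = [-3, 3i, 3, -3i]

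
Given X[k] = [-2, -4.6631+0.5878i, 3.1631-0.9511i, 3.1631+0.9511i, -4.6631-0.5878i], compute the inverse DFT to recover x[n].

x[n] = (1/5) Σ(k=0 to 4) X[k] · e^(2πikn/5)

Computing each x[n]:
x[0] = -1
x[1] = -2
x[2] = 1
x[3] = 2
x[4] = -2

x = [-1, -2, 1, 2, -2]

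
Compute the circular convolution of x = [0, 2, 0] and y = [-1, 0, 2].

(x ⊛ y)[n] = Σ(m=0 to 2) x[m] · y[(n-m) mod 3]

Computing each output sample:
(x ⊛ y)[0] = 4
(x ⊛ y)[1] = -2
(x ⊛ y)[2] = 0

x ⊛ y = [4, -2, 0]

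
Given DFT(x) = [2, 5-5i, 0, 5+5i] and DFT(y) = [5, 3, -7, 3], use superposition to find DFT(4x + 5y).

By linearity: DFT(4x + 5y) = 4·DFT(x) + 5·DFT(y)
= 4·[2, 5-5i, 0, 5+5i] + 5·[5, 3, -7, 3]

Computing element-wise:
Z[0] = 4·(2) + 5·(5) = 33
Z[1] = 4·(5-5i) + 5·(3) = 35-20i
Z[2] = 4·(0) + 5·(-7) = -35
Z[3] = 4·(5+5i) + 5·(3) = 35+20i

DFT(4x + 5y) = 4·X + 5·Y = [33, 35-20i, -35, 35+20i]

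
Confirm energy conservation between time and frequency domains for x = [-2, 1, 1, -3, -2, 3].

Time domain:
Σ|x[n]|² = |-2|² + |1|² + |1|² + |-3|² + |-2|² + |3|² = 28.0000

Frequency domain:
(1/6)Σ|X[k]|² = (1/6)(|-2|² + |3.5000-0.8660i|² + |-6.5000+4.3301i|² + |-4|² + |-6.5000-4.3301i|² + |3.5000+0.8660i|²) = (1/6)·168.0000 = 28.0000

Both sides agree, confirming Parseval's theorem.

Σ|x[n]|² = (1/N)Σ|X[k]|² = 28.0000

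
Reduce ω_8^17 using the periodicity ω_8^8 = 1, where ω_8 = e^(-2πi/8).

Since ω_8^8 = 1, powers reduce modulo 8.
17 mod 8 = 1
So ω_8^17 = ω_8^1 = e^(-2πi·1/8)

ω_8^17 = ω_8^1 = 0.7071-0.7071i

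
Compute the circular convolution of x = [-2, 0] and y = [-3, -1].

(x ⊛ y)[n] = Σ(m=0 to 1) x[m] · y[(n-m) mod 2]

Computing each output sample:
(x ⊛ y)[0] = 6
(x ⊛ y)[1] = 2

x ⊛ y = [6, 2]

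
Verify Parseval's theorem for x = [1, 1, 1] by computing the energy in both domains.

Time domain:
Σ|x[n]|² = |1|² + |1|² + |1|² = 3.0000

Frequency domain:
(1/3)Σ|X[k]|² = (1/3)(|3|² + |0|² + |0|²) = (1/3)·9.0000 = 3.0000

Both sides agree, confirming Parseval's theorem.

Σ|x[n]|² = (1/N)Σ|X[k]|² = 3.0000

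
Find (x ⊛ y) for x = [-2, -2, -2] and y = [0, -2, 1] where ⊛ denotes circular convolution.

(x ⊛ y)[n] = Σ(m=0 to 2) x[m] · y[(n-m) mod 3]

Computing each output sample:
(x ⊛ y)[0] = 2
(x ⊛ y)[1] = 2
(x ⊛ y)[2] = 2

x ⊛ y = [2, 2, 2]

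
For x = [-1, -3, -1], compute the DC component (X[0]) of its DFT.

X[0] = Σ(n=0 to 2) x[n] · ω_3^0 = Σ x[n]
= (-1) + (-3) + (-1)

X[0] = -5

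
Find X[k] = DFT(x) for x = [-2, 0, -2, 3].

X[k] = Σ(n=0 to 3) x[n] · ω_4^(nk)
where ω_4 = e^(-2πi/4)

Computing each X[k]:
X[0] = -1
X[1] = 3i
X[2] = -7
X[3] = -3i

X = [-1, 3i, -7, -3i]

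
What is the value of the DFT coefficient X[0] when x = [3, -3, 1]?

X[0] = Σ(n=0 to 2) x[n] · ω_3^0 = Σ x[n]
= (3) + (-3) + (1)

X[0] = 1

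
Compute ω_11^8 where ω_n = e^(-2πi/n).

ω_11^8 = e^(-2πi·8/11)
= cos(-2π·8/11) + i·sin(-2π·8/11)
= cos(-16π/11) + i·sin(-16π/11)

ω_11^8 = cos(-16π/11) + i·sin(-16π/11) = -0.1423+0.9898i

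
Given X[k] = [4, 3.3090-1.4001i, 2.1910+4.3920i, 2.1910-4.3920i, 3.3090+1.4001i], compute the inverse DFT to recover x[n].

x[n] = (1/5) Σ(k=0 to 4) X[k] · e^(2πikn/5)

Computing each x[n]:
x[0] = 3
x[1] = 0
x[2] = 2
x[3] = -2
x[4] = 1

x = [3, 0, 2, -2, 1]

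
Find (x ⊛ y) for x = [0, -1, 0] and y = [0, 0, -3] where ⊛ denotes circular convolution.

(x ⊛ y)[n] = Σ(m=0 to 2) x[m] · y[(n-m) mod 3]

Computing each output sample:
(x ⊛ y)[0] = 3
(x ⊛ y)[1] = 0
(x ⊛ y)[2] = 0

x ⊛ y = [3, 0, 0]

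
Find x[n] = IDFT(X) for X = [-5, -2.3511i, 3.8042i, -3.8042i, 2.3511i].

x[n] = (1/5) Σ(k=0 to 4) X[k] · e^(2πikn/5)

Computing each x[n]:
x[0] = -1
x[1] = -1
x[2] = 1
x[3] = -3
x[4] = -1

x = [-1, -1, 1, -3, -1]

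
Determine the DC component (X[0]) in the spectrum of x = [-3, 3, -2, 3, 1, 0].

X[0] = Σ(n=0 to 5) x[n] · ω_6^0 = Σ x[n]
= (-3) + (3) + (-2) + (3) + (1) + (0)

X[0] = 2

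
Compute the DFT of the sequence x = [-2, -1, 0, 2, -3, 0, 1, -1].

X[k] = Σ(n=0 to 7) x[n] · ω_8^(nk)
where ω_8 = e^(-2πi/8)

Computing each X[k]:
X[0] = -4
X[1] = -1.8284-0.4142i
X[2] = -6+2i
X[3] = 3.8284-2.4142i
X[4] = -4
X[5] = 3.8284+2.4142i
X[6] = -6-2i
X[7] = -1.8284+0.4142i

X = [-4, -1.8284-0.4142i, -6+2i, 3.8284-2.4142i, -4, 3.8284+2.4142i, -6-2i, -1.8284+0.4142i]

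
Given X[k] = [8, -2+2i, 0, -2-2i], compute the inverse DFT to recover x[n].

x[n] = (1/4) Σ(k=0 to 3) X[k] · e^(2πikn/4)

Computing each x[n]:
x[0] = 1
x[1] = 1
x[2] = 3
x[3] = 3

x = [1, 1, 3, 3]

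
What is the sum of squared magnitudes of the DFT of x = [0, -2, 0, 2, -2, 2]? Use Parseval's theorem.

Parseval: Σ|x[n]|² = (1/N)Σ|X[k]|², so Σ|X[k]|² = N·Σ|x[n]|² = 6·16.0000

Σ|X[k]|² = N·Σ|x[n]|² = 6·16.0000 = 96.0000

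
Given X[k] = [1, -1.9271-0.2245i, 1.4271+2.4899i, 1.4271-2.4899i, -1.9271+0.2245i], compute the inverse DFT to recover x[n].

x[n] = (1/5) Σ(k=0 to 4) X[k] · e^(2πikn/5)

Computing each x[n]:
x[0] = 0
x[1] = -1
x[2] = 2
x[3] = 0
x[4] = 0

x = [0, -1, 2, 0, 0]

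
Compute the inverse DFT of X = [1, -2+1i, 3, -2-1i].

x[n] = (1/4) Σ(k=0 to 3) X[k] · e^(2πikn/4)

Computing each x[n]:
x[0] = 0
x[1] = -1
x[2] = 2
x[3] = 0

x = [0, -1, 2, 0]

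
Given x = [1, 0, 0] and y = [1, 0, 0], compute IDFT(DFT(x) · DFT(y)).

(x ⊛ y)[n] = Σ(m=0 to 2) x[m] · y[(n-m) mod 3]

Computing each output sample:
(x ⊛ y)[0] = 1
(x ⊛ y)[1] = 0
(x ⊛ y)[2] = 0

x ⊛ y = [1, 0, 0]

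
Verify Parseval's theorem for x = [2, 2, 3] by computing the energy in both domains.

Time domain:
Σ|x[n]|² = |2|² + |2|² + |3|² = 17.0000

Frequency domain:
(1/3)Σ|X[k]|² = (1/3)(|7|² + |-0.5000+0.8660i|² + |-0.5000-0.8660i|²) = (1/3)·51.0000 = 17.0000

Both sides agree, confirming Parseval's theorem.

Σ|x[n]|² = (1/N)Σ|X[k]|² = 17.0000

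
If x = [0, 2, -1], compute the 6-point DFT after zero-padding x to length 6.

Original 3-point DFT: [1, -0.5000-2.5981i, -0.5000+2.5981i]
Zero-padded 6-point DFT provides frequency interpolation.

DFT_6([x, 0, ...]) = [1, 1.5000-0.8660i, -0.5000-2.5981i, -3, -0.5000+2.5981i, 1.5000+0.8660i]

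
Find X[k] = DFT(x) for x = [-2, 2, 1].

X[k] = Σ(n=0 to 2) x[n] · ω_3^(nk)
where ω_3 = e^(-2πi/3)

Computing each X[k]:
X[0] = 1
X[1] = -3.5000-0.8660i
X[2] = -3.5000+0.8660i

X = [1, -3.5000-0.8660i, -3.5000+0.8660i]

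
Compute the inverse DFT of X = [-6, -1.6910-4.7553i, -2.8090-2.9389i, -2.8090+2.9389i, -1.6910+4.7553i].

x[n] = (1/5) Σ(k=0 to 4) X[k] · e^(2πikn/5)

Computing each x[n]:
x[0] = -3
x[1] = 2
x[2] = -1
x[3] = -1
x[4] = -3

x = [-3, 2, -1, -1, -3]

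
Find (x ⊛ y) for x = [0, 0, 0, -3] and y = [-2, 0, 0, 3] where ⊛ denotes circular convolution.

(x ⊛ y)[n] = Σ(m=0 to 3) x[m] · y[(n-m) mod 4]

Computing each output sample:
(x ⊛ y)[0] = 0
(x ⊛ y)[1] = 0
(x ⊛ y)[2] = -9
(x ⊛ y)[3] = 6

x ⊛ y = [0, 0, -9, 6]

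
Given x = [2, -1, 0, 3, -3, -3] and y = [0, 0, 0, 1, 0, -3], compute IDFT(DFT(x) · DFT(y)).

(x ⊛ y)[n] = Σ(m=0 to 5) x[m] · y[(n-m) mod 6]

Computing each output sample:
(x ⊛ y)[0] = 6
(x ⊛ y)[1] = -3
(x ⊛ y)[2] = -12
(x ⊛ y)[3] = 11
(x ⊛ y)[4] = 8
(x ⊛ y)[5] = -6

x ⊛ y = [6, -3, -12, 11, 8, -6]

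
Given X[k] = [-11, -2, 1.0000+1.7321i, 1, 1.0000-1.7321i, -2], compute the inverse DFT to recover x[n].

x[n] = (1/6) Σ(k=0 to 5) X[k] · e^(2πikn/6)

Computing each x[n]:
x[0] = -2
x[1] = -3
x[2] = -1
x[3] = -1
x[4] = -2
x[5] = -2

x = [-2, -3, -1, -1, -2, -2]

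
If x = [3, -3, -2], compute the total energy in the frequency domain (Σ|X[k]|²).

Parseval: Σ|x[n]|² = (1/N)Σ|X[k]|², so Σ|X[k]|² = N·Σ|x[n]|² = 3·22.0000

Σ|X[k]|² = N·Σ|x[n]|² = 3·22.0000 = 66.0000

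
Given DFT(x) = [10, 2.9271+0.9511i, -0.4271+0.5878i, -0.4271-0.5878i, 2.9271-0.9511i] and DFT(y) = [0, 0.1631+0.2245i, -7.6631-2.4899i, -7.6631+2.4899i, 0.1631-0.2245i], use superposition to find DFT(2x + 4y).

By linearity: DFT(2x + 4y) = 2·DFT(x) + 4·DFT(y)
= 2·[10, 2.9271+0.9511i, -0.4271+0.5878i, -0.4271-0.5878i, 2.9271-0.9511i] + 4·[0, 0.1631+0.2245i, -7.6631-2.4899i, -7.6631+2.4899i, 0.1631-0.2245i]

Computing element-wise:
Z[0] = 2·(10) + 4·(0) = 20
Z[1] = 2·(2.9271+0.9511i) + 4·(0.1631+0.2245i) = 6.5066+2.8002i
Z[2] = 2·(-0.4271+0.5878i) + 4·(-7.6631-2.4899i) = -31.5066-8.7840i
Z[3] = 2·(-0.4271-0.5878i) + 4·(-7.6631+2.4899i) = -31.5066+8.7840i
Z[4] = 2·(2.9271-0.9511i) + 4·(0.1631-0.2245i) = 6.5066-2.8002i

DFT(2x + 4y) = 2·X + 4·Y = [20, 6.5066+2.8002i, -31.5066-8.7840i, -31.5066+8.7840i, 6.5066-2.8002i]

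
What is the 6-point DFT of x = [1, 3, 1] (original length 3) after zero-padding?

Original 3-point DFT: [5, -1.0000-1.7321i, -1.0000+1.7321i]
Zero-padded 6-point DFT provides frequency interpolation.

DFT_6([x, 0, ...]) = [5, 2.0000-3.4641i, -1.0000-1.7321i, -1, -1.0000+1.7321i, 2.0000+3.4641i]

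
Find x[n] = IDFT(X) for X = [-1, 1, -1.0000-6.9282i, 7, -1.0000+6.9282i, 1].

x[n] = (1/6) Σ(k=0 to 5) X[k] · e^(2πikn/6)

Computing each x[n]:
x[0] = 1
x[1] = 1
x[2] = -1
x[3] = -2
x[4] = 3
x[5] = -3

x = [1, 1, -1, -2, 3, -3]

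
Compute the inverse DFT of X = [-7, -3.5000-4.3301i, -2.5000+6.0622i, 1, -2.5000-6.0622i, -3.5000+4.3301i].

x[n] = (1/6) Σ(k=0 to 5) X[k] · e^(2πikn/6)

Computing each x[n]:
x[0] = -3
x[1] = -2
x[2] = 3
x[3] = -1
x[4] = -3
x[5] = -1

x = [-3, -2, 3, -1, -3, -1]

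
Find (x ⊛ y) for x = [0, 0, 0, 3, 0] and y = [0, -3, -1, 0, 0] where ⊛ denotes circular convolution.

(x ⊛ y)[n] = Σ(m=0 to 4) x[m] · y[(n-m) mod 5]

Computing each output sample:
(x ⊛ y)[0] = -3
(x ⊛ y)[1] = 0
(x ⊛ y)[2] = 0
(x ⊛ y)[3] = 0
(x ⊛ y)[4] = -9

x ⊛ y = [-3, 0, 0, 0, -9]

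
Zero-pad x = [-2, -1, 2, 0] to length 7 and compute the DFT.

Original 4-point DFT: [-1, -4+1i, 1, -4-1i]
Zero-padded 7-point DFT provides frequency interpolation.

DFT_7([x, 0, ...]) = [-1, -3.0685-1.1680i, -3.5794+1.8427i, 0.1479+1.9975i, 0.1479-1.9975i, -3.5794-1.8427i, -3.0685+1.1680i]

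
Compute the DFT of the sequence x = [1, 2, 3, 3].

X[k] = Σ(n=0 to 3) x[n] · ω_4^(nk)
where ω_4 = e^(-2πi/4)

Computing each X[k]:
X[0] = 9
X[1] = -2+1i
X[2] = -1
X[3] = -2-1i

X = [9, -2+1i, -1, -2-1i]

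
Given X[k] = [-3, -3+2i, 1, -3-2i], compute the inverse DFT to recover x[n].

x[n] = (1/4) Σ(k=0 to 3) X[k] · e^(2πikn/4)

Computing each x[n]:
x[0] = -2
x[1] = -2
x[2] = 1
x[3] = 0

x = [-2, -2, 1, 0]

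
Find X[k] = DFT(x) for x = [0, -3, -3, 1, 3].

X[k] = Σ(n=0 to 4) x[n] · ω_5^(nk)
where ω_5 = e^(-2πi/5)

Computing each X[k]:
X[0] = -2
X[1] = 1.6180+8.0575i
X[2] = -0.6180-0.2775i
X[3] = -0.6180+0.2775i
X[4] = 1.6180-8.0575i

X = [-2, 1.6180+8.0575i, -0.6180-0.2775i, -0.6180+0.2775i, 1.6180-8.0575i]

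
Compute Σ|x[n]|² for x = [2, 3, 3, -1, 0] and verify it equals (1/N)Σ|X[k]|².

Time domain:
Σ|x[n]|² = |2|² + |3|² + |3|² + |-1|² + |0|² = 23.0000

Frequency domain:
(1/5)Σ|X[k]|² = (1/5)(|7|² + |1.3090-5.2043i|² + |0.1910+2.0409i|² + |0.1910-2.0409i|² + |1.3090+5.2043i|²) = (1/5)·115.0000 = 23.0000

Both sides agree, confirming Parseval's theorem.

Σ|x[n]|² = (1/N)Σ|X[k]|² = 23.0000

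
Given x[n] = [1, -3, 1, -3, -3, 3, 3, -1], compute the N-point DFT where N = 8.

X[k] = Σ(n=0 to 7) x[n] · ω_8^(nk)
where ω_8 = e^(-2πi/8)

Computing each X[k]:
X[0] = -2
X[1] = 1.1716+7.6569i
X[2] = -6-4i
X[3] = 6.8284+3.6569i
X[4] = 6
X[5] = 6.8284-3.6569i
X[6] = -6+4i
X[7] = 1.1716-7.6569i

X = [-2, 1.1716+7.6569i, -6-4i, 6.8284+3.6569i, 6, 6.8284-3.6569i, -6+4i, 1.1716-7.6569i]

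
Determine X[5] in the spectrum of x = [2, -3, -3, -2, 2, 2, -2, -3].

X[5] = Σ(n=0 to 7) x[n] · ω_8^(5n) where ω_8 = e^(-2πi/8)
= (2)·ω_8^0 + (-3)·ω_8^5 + (-3)·ω_8^10 + (-2)·ω_8^15 + (2)·ω_8^20 + (2)·ω_8^25 + (-2)·ω_8^30 + (-3)·ω_8^35

X[5] = 4.2426-1.8284i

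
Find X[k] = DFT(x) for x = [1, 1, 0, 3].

X[k] = Σ(n=0 to 3) x[n] · ω_4^(nk)
where ω_4 = e^(-2πi/4)

Computing each X[k]:
X[0] = 5
X[1] = 1+2i
X[2] = -3
X[3] = 1-2i

X = [5, 1+2i, -3, 1-2i]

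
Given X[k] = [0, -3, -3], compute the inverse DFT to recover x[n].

x[n] = (1/3) Σ(k=0 to 2) X[k] · e^(2πikn/3)

Computing each x[n]:
x[0] = -2
x[1] = 1
x[2] = 1

x = [-2, 1, 1]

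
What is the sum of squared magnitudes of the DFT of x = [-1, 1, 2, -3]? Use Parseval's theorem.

Parseval: Σ|x[n]|² = (1/N)Σ|X[k]|², so Σ|X[k]|² = N·Σ|x[n]|² = 4·15.0000

Σ|X[k]|² = N·Σ|x[n]|² = 4·15.0000 = 60.0000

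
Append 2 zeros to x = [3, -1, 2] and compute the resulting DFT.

Original 3-point DFT: [4, 2.5000+2.5981i, 2.5000-2.5981i]
Zero-padded 5-point DFT provides frequency interpolation.

DFT_5([x, 0, ...]) = [4, 1.0729-0.2245i, 4.4271+2.4899i, 4.4271-2.4899i, 1.0729+0.2245i]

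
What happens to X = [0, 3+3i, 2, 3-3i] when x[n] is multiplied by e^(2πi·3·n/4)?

Modulation property: DFT(ω_4^(-3n)·x[n]) = X[(k-3) mod 4], so circularly shift X by 3 positions.

X[k-3] = [3+3i, 2, 3-3i, 0]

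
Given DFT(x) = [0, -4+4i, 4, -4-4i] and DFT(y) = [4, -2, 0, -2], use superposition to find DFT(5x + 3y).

By linearity: DFT(5x + 3y) = 5·DFT(x) + 3·DFT(y)
= 5·[0, -4+4i, 4, -4-4i] + 3·[4, -2, 0, -2]

Computing element-wise:
Z[0] = 5·(0) + 3·(4) = 12
Z[1] = 5·(-4+4i) + 3·(-2) = -26+20i
Z[2] = 5·(4) + 3·(0) = 20
Z[3] = 5·(-4-4i) + 3·(-2) = -26-20i

DFT(5x + 3y) = 5·X + 3·Y = [12, -26+20i, 20, -26-20i]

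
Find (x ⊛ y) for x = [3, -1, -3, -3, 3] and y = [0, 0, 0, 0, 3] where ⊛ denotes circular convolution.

(x ⊛ y)[n] = Σ(m=0 to 4) x[m] · y[(n-m) mod 5]

Computing each output sample:
(x ⊛ y)[0] = -3
(x ⊛ y)[1] = -9
(x ⊛ y)[2] = -9
(x ⊛ y)[3] = 9
(x ⊛ y)[4] = 9

x ⊛ y = [-3, -9, -9, 9, 9]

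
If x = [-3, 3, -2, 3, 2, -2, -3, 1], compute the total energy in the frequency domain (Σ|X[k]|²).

Parseval: Σ|x[n]|² = (1/N)Σ|X[k]|², so Σ|X[k]|² = N·Σ|x[n]|² = 8·49.0000

Σ|X[k]|² = N·Σ|x[n]|² = 8·49.0000 = 392.0000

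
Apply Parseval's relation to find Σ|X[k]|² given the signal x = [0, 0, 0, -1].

Parseval: Σ|x[n]|² = (1/N)Σ|X[k]|², so Σ|X[k]|² = N·Σ|x[n]|² = 4·1.0000

Σ|X[k]|² = N·Σ|x[n]|² = 4·1.0000 = 4.0000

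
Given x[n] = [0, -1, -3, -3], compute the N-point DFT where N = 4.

X[k] = Σ(n=0 to 3) x[n] · ω_4^(nk)
where ω_4 = e^(-2πi/4)

Computing each X[k]:
X[0] = -7
X[1] = 3-2i
X[2] = 1
X[3] = 3+2i

X = [-7, 3-2i, 1, 3+2i]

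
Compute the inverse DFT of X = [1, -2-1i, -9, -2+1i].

x[n] = (1/4) Σ(k=0 to 3) X[k] · e^(2πikn/4)

Computing each x[n]:
x[0] = -3
x[1] = 3
x[2] = -1
x[3] = 2

x = [-3, 3, -1, 2]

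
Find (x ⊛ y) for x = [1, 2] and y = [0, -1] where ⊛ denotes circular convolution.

(x ⊛ y)[n] = Σ(m=0 to 1) x[m] · y[(n-m) mod 2]

Computing each output sample:
(x ⊛ y)[0] = -2
(x ⊛ y)[1] = -1

x ⊛ y = [-2, -1]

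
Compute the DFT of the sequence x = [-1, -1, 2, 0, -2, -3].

X[k] = Σ(n=0 to 5) x[n] · ω_6^(nk)
where ω_6 = e^(-2πi/6)

Computing each X[k]:
X[0] = -5
X[1] = -3.0000-5.1962i
X[2] = 1.0000+1.7321i
X[3] = 3
X[4] = 1.0000-1.7321i
X[5] = -3.0000+5.1962i

X = [-5, -3.0000-5.1962i, 1.0000+1.7321i, 3, 1.0000-1.7321i, -3.0000+5.1962i]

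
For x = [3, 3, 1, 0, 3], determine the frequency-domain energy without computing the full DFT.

Parseval: Σ|x[n]|² = (1/N)Σ|X[k]|², so Σ|X[k]|² = N·Σ|x[n]|² = 5·28.0000

Σ|X[k]|² = N·Σ|x[n]|² = 5·28.0000 = 140.0000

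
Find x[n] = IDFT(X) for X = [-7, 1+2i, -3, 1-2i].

x[n] = (1/4) Σ(k=0 to 3) X[k] · e^(2πikn/4)

Computing each x[n]:
x[0] = -2
x[1] = -2
x[2] = -3
x[3] = 0

x = [-2, -2, -3, 0]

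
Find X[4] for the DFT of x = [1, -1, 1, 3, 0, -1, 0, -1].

X[4] = Σ(n=0 to 7) x[n] · ω_8^(4n) where ω_8 = e^(-2πi/8)
= (1)·ω_8^0 + (-1)·ω_8^4 + (1)·ω_8^8 + (3)·ω_8^12 + (0)·ω_8^16 + (-1)·ω_8^20 + (0)·ω_8^24 + (-1)·ω_8^28

X[4] = 2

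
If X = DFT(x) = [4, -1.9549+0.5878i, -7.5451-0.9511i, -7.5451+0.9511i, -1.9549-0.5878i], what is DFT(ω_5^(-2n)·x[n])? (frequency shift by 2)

Modulation property: DFT(ω_5^(-2n)·x[n]) = X[(k-2) mod 5], so circularly shift X by 2 positions.

X[k-2] = [-7.5451+0.9511i, -1.9549-0.5878i, 4, -1.9549+0.5878i, -7.5451-0.9511i]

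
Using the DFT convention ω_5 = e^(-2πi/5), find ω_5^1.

ω_5^1 = e^(-2πi·1/5)
= cos(-2π·1/5) + i·sin(-2π·1/5)
= cos(-2π/5) + i·sin(-2π/5)

ω_5^1 = cos(-2π/5) + i·sin(-2π/5) = 0.3090-0.9511i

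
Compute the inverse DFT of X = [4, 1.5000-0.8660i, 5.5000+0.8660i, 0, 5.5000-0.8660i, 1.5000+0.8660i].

x[n] = (1/6) Σ(k=0 to 5) X[k] · e^(2πikn/6)

Computing each x[n]:
x[0] = 3
x[1] = 0
x[2] = 0
x[3] = 2
x[4] = -1
x[5] = 0

x = [3, 0, 0, 2, -1, 0]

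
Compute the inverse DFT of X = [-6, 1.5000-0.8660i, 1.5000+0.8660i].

x[n] = (1/3) Σ(k=0 to 2) X[k] · e^(2πikn/3)

Computing each x[n]:
x[0] = -1
x[1] = -2
x[2] = -3

x = [-1, -2, -3]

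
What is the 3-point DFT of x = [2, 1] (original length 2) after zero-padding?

Original 2-point DFT: [3, 1]
Zero-padded 3-point DFT provides frequency interpolation.

DFT_3([x, 0, ...]) = [3, 1.5000-0.8660i, 1.5000+0.8660i]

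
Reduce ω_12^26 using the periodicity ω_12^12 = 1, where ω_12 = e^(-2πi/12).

Since ω_12^12 = 1, powers reduce modulo 12.
26 mod 12 = 2
So ω_12^26 = ω_12^2 = e^(-2πi·2/12)

ω_12^26 = ω_12^2 = 0.5000-0.8660i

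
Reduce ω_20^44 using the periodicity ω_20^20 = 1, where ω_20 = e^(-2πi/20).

Since ω_20^20 = 1, powers reduce modulo 20.
44 mod 20 = 4
So ω_20^44 = ω_20^4 = e^(-2πi·4/20)

ω_20^44 = ω_20^4 = 0.3090-0.9511i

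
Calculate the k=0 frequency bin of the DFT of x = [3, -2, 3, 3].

X[0] = Σ(n=0 to 3) x[n] · ω_4^0 = Σ x[n]
= (3) + (-2) + (3) + (3)

X[0] = 7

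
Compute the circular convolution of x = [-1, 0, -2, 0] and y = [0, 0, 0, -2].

(x ⊛ y)[n] = Σ(m=0 to 3) x[m] · y[(n-m) mod 4]

Computing each output sample:
(x ⊛ y)[0] = 0
(x ⊛ y)[1] = 4
(x ⊛ y)[2] = 0
(x ⊛ y)[3] = 2

x ⊛ y = [0, 4, 0, 2]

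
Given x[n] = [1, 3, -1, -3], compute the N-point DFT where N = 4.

X[k] = Σ(n=0 to 3) x[n] · ω_4^(nk)
where ω_4 = e^(-2πi/4)

Computing each X[k]:
X[0] = 0
X[1] = 2-6i
X[2] = 0
X[3] = 2+6i

X = [0, 2-6i, 0, 2+6i]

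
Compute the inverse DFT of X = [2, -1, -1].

x[n] = (1/3) Σ(k=0 to 2) X[k] · e^(2πikn/3)

Computing each x[n]:
x[0] = 0
x[1] = 1
x[2] = 1

x = [0, 1, 1]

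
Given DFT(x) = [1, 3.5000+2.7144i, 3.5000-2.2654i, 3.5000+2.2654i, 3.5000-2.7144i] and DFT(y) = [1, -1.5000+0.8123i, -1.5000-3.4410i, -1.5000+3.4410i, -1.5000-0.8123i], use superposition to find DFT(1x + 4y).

By linearity: DFT(1x + 4y) = 1·DFT(x) + 4·DFT(y)
= 1·[1, 3.5000+2.7144i, 3.5000-2.2654i, 3.5000+2.2654i, 3.5000-2.7144i] + 4·[1, -1.5000+0.8123i, -1.5000-3.4410i, -1.5000+3.4410i, -1.5000-0.8123i]

Computing element-wise:
Z[0] = 1·(1) + 4·(1) = 5
Z[1] = 1·(3.5000+2.7144i) + 4·(-1.5000+0.8123i) = -2.5000+5.9636i
Z[2] = 1·(3.5000-2.2654i) + 4·(-1.5000-3.4410i) = -2.5000-16.0294i
Z[3] = 1·(3.5000+2.2654i) + 4·(-1.5000+3.4410i) = -2.5000+16.0294i
Z[4] = 1·(3.5000-2.7144i) + 4·(-1.5000-0.8123i) = -2.5000-5.9636i

DFT(1x + 4y) = 1·X + 4·Y = [5, -2.5000+5.9636i, -2.5000-16.0294i, -2.5000+16.0294i, -2.5000-5.9636i]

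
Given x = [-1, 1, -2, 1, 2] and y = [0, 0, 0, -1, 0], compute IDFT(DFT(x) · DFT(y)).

(x ⊛ y)[n] = Σ(m=0 to 4) x[m] · y[(n-m) mod 5]

Computing each output sample:
(x ⊛ y)[0] = 2
(x ⊛ y)[1] = -1
(x ⊛ y)[2] = -2
(x ⊛ y)[3] = 1
(x ⊛ y)[4] = -1

x ⊛ y = [2, -1, -2, 1, -1]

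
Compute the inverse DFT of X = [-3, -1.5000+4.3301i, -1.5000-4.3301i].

x[n] = (1/3) Σ(k=0 to 2) X[k] · e^(2πikn/3)

Computing each x[n]:
x[0] = -2
x[1] = -3
x[2] = 2

x = [-2, -3, 2]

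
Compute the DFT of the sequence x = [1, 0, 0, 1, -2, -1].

X[k] = Σ(n=0 to 5) x[n] · ω_6^(nk)
where ω_6 = e^(-2πi/6)

Computing each X[k]:
X[0] = -1
X[1] = 0.5000-2.5981i
X[2] = 3.5000+0.8660i
X[3] = -1
X[4] = 3.5000-0.8660i
X[5] = 0.5000+2.5981i

X = [-1, 0.5000-2.5981i, 3.5000+0.8660i, -1, 3.5000-0.8660i, 0.5000+2.5981i]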